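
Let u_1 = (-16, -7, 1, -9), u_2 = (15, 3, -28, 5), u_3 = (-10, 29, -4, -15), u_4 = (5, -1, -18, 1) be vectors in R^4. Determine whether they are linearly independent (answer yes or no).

Form the matrix with these vectors as rows and row reduce.
R2 ← R2 + (15/16)·R1: [0, -57/16, -433/16, -55/16]
R3 ← R3 − (5/8)·R1: [0, 267/8, -37/8, -75/8]
R4 ← R4 + (5/16)·R1: [0, -51/16, -283/16, -29/16]
R3 ← R3 + (178/19)·R2: [0, 0, -4905/19, -790/19]
R4 ← R4 − (17/19)·R2: [0, 0, 124/19, 24/19]
R4 ← R4 + (124/4905)·R3: [0, 0, 0, 208/981]
4 nonzero rows, so the 4 vectors span a space of dimension 4.
Since 4 = 4, the vectors are linearly independent.

yes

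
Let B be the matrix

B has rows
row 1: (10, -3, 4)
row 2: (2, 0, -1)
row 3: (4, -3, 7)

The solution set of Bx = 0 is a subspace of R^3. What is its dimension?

1

Row reduce to echelon form.
R2 ← R2 − (1/5)·R1: [0, 3/5, -9/5]
R3 ← R3 − (2/5)·R1: [0, -9/5, 27/5]
R3 ← R3 + (3)·R2: [0, 0, 0]
2 nonzero rows, so rank(B) = 2.
B has 3 columns; by rank–nullity, nullity = 3 − 2 = 1.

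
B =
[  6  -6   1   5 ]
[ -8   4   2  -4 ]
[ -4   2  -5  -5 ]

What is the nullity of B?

1

Row reduce to echelon form.
R2 ← R2 + (4/3)·R1: [0, -4, 10/3, 8/3]
R3 ← R3 + (2/3)·R1: [0, -2, -13/3, -5/3]
R3 ← R3 − (1/2)·R2: [0, 0, -6, -3]
3 nonzero rows, so rank(B) = 3.
B has 4 columns; by rank–nullity, nullity = 4 − 3 = 1.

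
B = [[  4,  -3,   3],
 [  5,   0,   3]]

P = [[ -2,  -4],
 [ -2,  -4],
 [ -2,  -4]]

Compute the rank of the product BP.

First compute BP:
[[ -8, -16],
 [-16, -32]]
Now row reduce the product.
R2 ← R2 − (2)·R1: [0, 0]
1 nonzero row, so rank(BP) = 1.

1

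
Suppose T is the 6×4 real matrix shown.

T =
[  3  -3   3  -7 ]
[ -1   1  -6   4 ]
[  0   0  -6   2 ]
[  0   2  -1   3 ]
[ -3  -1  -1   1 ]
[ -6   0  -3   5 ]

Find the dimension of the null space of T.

1

Row reduce to echelon form.
R2 ← R2 + (1/3)·R1: [0, 0, -5, 5/3]
R5 ← R5 + R1: [0, -4, 2, -6]
R6 ← R6 + (2)·R1: [0, -6, 3, -9]
Swap R2 ↔ R4
R5 ← R5 + (2)·R2: [0, 0, 0, 0]
R6 ← R6 + (3)·R2: [0, 0, 0, 0]
R4 ← R4 − (5/6)·R3: [0, 0, 0, 0]
3 nonzero rows, so rank(T) = 3.
T has 4 columns; by rank–nullity, nullity = 4 − 3 = 1.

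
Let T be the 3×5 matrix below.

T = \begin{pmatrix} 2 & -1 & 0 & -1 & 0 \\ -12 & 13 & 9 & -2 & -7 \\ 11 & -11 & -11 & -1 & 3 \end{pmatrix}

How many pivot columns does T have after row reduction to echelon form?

Row reduce to echelon form.
R2 ← R2 + (6)·R1: [0, 7, 9, -8, -7]
R3 ← R3 − (11/2)·R1: [0, -11/2, -11, 9/2, 3]
R3 ← R3 + (11/14)·R2: [0, 0, -55/14, -25/14, -5/2]
Echelon form has 3 nonzero rows, so rank(T) = 3.
Each nonzero row contributes one pivot column: 3 pivot columns.

3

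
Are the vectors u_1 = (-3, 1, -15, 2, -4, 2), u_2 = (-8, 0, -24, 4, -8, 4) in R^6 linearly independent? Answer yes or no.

Form the matrix with these vectors as rows and row reduce.
R2 ← R2 − (8/3)·R1: [0, -8/3, 16, -4/3, 8/3, -4/3]
2 nonzero rows, so the 2 vectors span a space of dimension 2.
Since 2 = 2, the vectors are linearly independent.

yes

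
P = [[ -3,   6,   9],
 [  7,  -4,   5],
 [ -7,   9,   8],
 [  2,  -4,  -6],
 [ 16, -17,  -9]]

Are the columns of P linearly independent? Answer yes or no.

no

Row reduce P to echelon form.
R2 ← R2 + (7/3)·R1: [0, 10, 26]
R3 ← R3 − (7/3)·R1: [0, -5, -13]
R4 ← R4 + (2/3)·R1: [0, 0, 0]
R5 ← R5 + (16/3)·R1: [0, 15, 39]
R3 ← R3 + (1/2)·R2: [0, 0, 0]
R5 ← R5 − (3/2)·R2: [0, 0, 0]
2 pivots among 3 columns.
Only 2 < 3 pivot columns, so the columns are linearly dependent.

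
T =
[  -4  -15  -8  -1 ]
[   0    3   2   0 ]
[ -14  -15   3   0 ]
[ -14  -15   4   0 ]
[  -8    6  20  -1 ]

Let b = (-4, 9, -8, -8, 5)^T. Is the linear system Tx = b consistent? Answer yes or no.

no

Row reduce the augmented matrix [T | b].
R3 ← R3 − (7/2)·R1: [0, 75/2, 31, 7/2, 6]
R4 ← R4 − (7/2)·R1: [0, 75/2, 32, 7/2, 6]
R5 ← R5 − (2)·R1: [0, 36, 36, 1, 13]
R3 ← R3 − (25/2)·R2: [0, 0, 6, 7/2, -213/2]
R4 ← R4 − (25/2)·R2: [0, 0, 7, 7/2, -213/2]
R5 ← R5 − (12)·R2: [0, 0, 12, 1, -95]
R4 ← R4 − (7/6)·R3: [0, 0, 0, -7/12, 71/4]
R5 ← R5 − (2)·R3: [0, 0, 0, -6, 118]
R5 ← R5 − (72/7)·R4: [0, 0, 0, 0, -452/7]
The echelon form has 5 nonzero rows; the last pivot sits in the augmented column, so rank(T) = 4 but rank([T|b]) = 5.
Since the ranks differ, the system is inconsistent.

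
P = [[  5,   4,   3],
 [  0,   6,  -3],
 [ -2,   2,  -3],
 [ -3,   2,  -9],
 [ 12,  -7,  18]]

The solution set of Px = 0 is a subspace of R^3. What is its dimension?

0

Row reduce to echelon form.
R3 ← R3 + (2/5)·R1: [0, 18/5, -9/5]
R4 ← R4 + (3/5)·R1: [0, 22/5, -36/5]
R5 ← R5 − (12/5)·R1: [0, -83/5, 54/5]
R3 ← R3 − (3/5)·R2: [0, 0, 0]
R4 ← R4 − (11/15)·R2: [0, 0, -5]
R5 ← R5 + (83/30)·R2: [0, 0, 5/2]
Swap R3 ↔ R4
R5 ← R5 + (1/2)·R3: [0, 0, 0]
3 nonzero rows, so rank(P) = 3.
P has 3 columns; by rank–nullity, nullity = 3 − 3 = 0.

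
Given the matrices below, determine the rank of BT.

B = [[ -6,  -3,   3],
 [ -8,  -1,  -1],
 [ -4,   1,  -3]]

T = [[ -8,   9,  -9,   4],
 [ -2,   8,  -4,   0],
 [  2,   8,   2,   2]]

First compute BT:
[[ 60, -54,  72, -18],
 [ 64, -88,  74, -34],
 [ 24, -52,  26, -22]]
Now row reduce the product.
R2 ← R2 − (16/15)·R1: [0, -152/5, -14/5, -74/5]
R3 ← R3 − (2/5)·R1: [0, -152/5, -14/5, -74/5]
R3 ← R3 − R2: [0, 0, 0, 0]
2 nonzero rows, so rank(BT) = 2.

2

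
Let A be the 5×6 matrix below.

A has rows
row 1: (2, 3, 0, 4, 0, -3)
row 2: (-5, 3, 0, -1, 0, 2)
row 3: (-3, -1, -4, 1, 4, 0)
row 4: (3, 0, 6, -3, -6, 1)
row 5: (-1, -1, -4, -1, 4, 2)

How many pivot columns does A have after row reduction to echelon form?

4

Row reduce to echelon form.
R2 ← R2 + (5/2)·R1: [0, 21/2, 0, 9, 0, -11/2]
R3 ← R3 + (3/2)·R1: [0, 7/2, -4, 7, 4, -9/2]
R4 ← R4 − (3/2)·R1: [0, -9/2, 6, -9, -6, 11/2]
R5 ← R5 + (1/2)·R1: [0, 1/2, -4, 1, 4, 1/2]
R3 ← R3 − (1/3)·R2: [0, 0, -4, 4, 4, -8/3]
R4 ← R4 + (3/7)·R2: [0, 0, 6, -36/7, -6, 22/7]
R5 ← R5 − (1/21)·R2: [0, 0, -4, 4/7, 4, 16/21]
R4 ← R4 + (3/2)·R3: [0, 0, 0, 6/7, 0, -6/7]
R5 ← R5 − R3: [0, 0, 0, -24/7, 0, 24/7]
R5 ← R5 + (4)·R4: [0, 0, 0, 0, 0, 0]
Echelon form has 4 nonzero rows, so rank(A) = 4.
Each nonzero row contributes one pivot column: 4 pivot columns.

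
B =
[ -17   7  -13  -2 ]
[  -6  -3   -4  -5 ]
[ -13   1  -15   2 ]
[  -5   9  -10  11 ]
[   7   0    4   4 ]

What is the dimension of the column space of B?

4

Row reduce to echelon form.
R2 ← R2 − (6/17)·R1: [0, -93/17, 10/17, -73/17]
R3 ← R3 − (13/17)·R1: [0, -74/17, -86/17, 60/17]
R4 ← R4 − (5/17)·R1: [0, 118/17, -105/17, 197/17]
R5 ← R5 + (7/17)·R1: [0, 49/17, -23/17, 54/17]
R3 ← R3 − (74/93)·R2: [0, 0, -514/93, 646/93]
R4 ← R4 + (118/93)·R2: [0, 0, -505/93, 571/93]
R5 ← R5 + (49/93)·R2: [0, 0, -97/93, 85/93]
R4 ← R4 − (505/514)·R3: [0, 0, 0, -176/257]
R5 ← R5 − (97/514)·R3: [0, 0, 0, -102/257]
R5 ← R5 − (51/88)·R4: [0, 0, 0, 0]
Echelon form has 4 nonzero rows, so rank(B) = 4.
The column space has dimension equal to the rank: 4.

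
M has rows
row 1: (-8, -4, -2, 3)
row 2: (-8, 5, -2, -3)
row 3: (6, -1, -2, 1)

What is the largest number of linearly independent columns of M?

Row reduce to echelon form.
R2 ← R2 − R1: [0, 9, 0, -6]
R3 ← R3 + (3/4)·R1: [0, -4, -7/2, 13/4]
R3 ← R3 + (4/9)·R2: [0, 0, -7/2, 7/12]
Echelon form has 3 nonzero rows, so rank(M) = 3.
The rank gives the maximum number of linearly independent columns: 3.

3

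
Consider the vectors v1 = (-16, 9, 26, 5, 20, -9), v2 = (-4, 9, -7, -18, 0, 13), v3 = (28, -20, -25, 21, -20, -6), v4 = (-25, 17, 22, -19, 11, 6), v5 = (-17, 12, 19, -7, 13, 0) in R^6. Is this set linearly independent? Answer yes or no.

no

Form the matrix with these vectors as rows and row reduce.
R2 ← R2 − (1/4)·R1: [0, 27/4, -27/2, -77/4, -5, 61/4]
R3 ← R3 + (7/4)·R1: [0, -17/4, 41/2, 119/4, 15, -87/4]
R4 ← R4 − (25/16)·R1: [0, 47/16, -149/8, -429/16, -81/4, 321/16]
R5 ← R5 − (17/16)·R1: [0, 39/16, -69/8, -197/16, -33/4, 153/16]
R3 ← R3 + (17/27)·R2: [0, 0, 12, 476/27, 320/27, -328/27]
R4 ← R4 − (47/108)·R2: [0, 0, -51/4, -1991/108, -488/27, 725/54]
R5 ← R5 − (13/36)·R2: [0, 0, -15/4, -193/36, -58/9, 73/18]
R4 ← R4 + (17/16)·R3: [0, 0, 0, 8/27, -148/27, 14/27]
R5 ← R5 + (5/16)·R3: [0, 0, 0, 4/27, -74/27, 7/27]
R5 ← R5 − (1/2)·R4: [0, 0, 0, 0, 0, 0]
4 nonzero rows, so the 5 vectors span a space of dimension 4.
Since 4 < 5, the vectors are linearly dependent.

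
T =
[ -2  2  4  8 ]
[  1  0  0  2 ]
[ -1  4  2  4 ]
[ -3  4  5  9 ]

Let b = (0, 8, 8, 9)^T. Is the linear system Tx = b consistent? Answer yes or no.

Row reduce the augmented matrix [T | b].
R2 ← R2 + (1/2)·R1: [0, 1, 2, 6, 8]
R3 ← R3 − (1/2)·R1: [0, 3, 0, 0, 8]
R4 ← R4 − (3/2)·R1: [0, 1, -1, -3, 9]
R3 ← R3 − (3)·R2: [0, 0, -6, -18, -16]
R4 ← R4 − R2: [0, 0, -3, -9, 1]
R4 ← R4 − (1/2)·R3: [0, 0, 0, 0, 9]
The echelon form has 4 nonzero rows; the last pivot sits in the augmented column, so rank(T) = 3 but rank([T|b]) = 4.
Since the ranks differ, the system is inconsistent.

no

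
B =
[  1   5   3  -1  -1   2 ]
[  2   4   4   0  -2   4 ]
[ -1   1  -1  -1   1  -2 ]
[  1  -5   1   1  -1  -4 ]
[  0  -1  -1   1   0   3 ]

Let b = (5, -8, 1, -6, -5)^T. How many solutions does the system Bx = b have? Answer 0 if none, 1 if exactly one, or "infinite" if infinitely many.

0

Row reduce the augmented matrix [B | b].
R2 ← R2 − (2)·R1: [0, -6, -2, 2, 0, 0, -18]
R3 ← R3 + R1: [0, 6, 2, -2, 0, 0, 6]
R4 ← R4 − R1: [0, -10, -2, 2, 0, -6, -11]
R3 ← R3 + R2: [0, 0, 0, 0, 0, 0, -12]
R4 ← R4 − (5/3)·R2: [0, 0, 4/3, -4/3, 0, -6, 19]
R5 ← R5 − (1/6)·R2: [0, 0, -2/3, 2/3, 0, 3, -2]
Swap R3 ↔ R4
R5 ← R5 + (1/2)·R3: [0, 0, 0, 0, 0, 0, 15/2]
R5 ← R5 + (5/8)·R4: [0, 0, 0, 0, 0, 0, 0]
The echelon form has 4 nonzero rows; the last pivot sits in the augmented column, so rank(B) = 3 but rank([B|b]) = 4.
Since the ranks differ, the system is inconsistent.
It has no solutions.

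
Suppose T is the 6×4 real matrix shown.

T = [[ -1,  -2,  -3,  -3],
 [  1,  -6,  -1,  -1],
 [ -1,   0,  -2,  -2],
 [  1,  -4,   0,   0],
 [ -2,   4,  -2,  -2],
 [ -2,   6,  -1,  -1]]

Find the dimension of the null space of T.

Row reduce to echelon form.
R2 ← R2 + R1: [0, -8, -4, -4]
R3 ← R3 − R1: [0, 2, 1, 1]
R4 ← R4 + R1: [0, -6, -3, -3]
R5 ← R5 − (2)·R1: [0, 8, 4, 4]
R6 ← R6 − (2)·R1: [0, 10, 5, 5]
R3 ← R3 + (1/4)·R2: [0, 0, 0, 0]
R4 ← R4 − (3/4)·R2: [0, 0, 0, 0]
R5 ← R5 + R2: [0, 0, 0, 0]
R6 ← R6 + (5/4)·R2: [0, 0, 0, 0]
2 nonzero rows, so rank(T) = 2.
T has 4 columns; by rank–nullity, nullity = 4 − 2 = 2.

2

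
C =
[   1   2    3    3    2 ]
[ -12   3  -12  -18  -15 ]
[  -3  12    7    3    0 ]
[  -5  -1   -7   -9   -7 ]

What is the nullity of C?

Row reduce to echelon form.
R2 ← R2 + (12)·R1: [0, 27, 24, 18, 9]
R3 ← R3 + (3)·R1: [0, 18, 16, 12, 6]
R4 ← R4 + (5)·R1: [0, 9, 8, 6, 3]
R3 ← R3 − (2/3)·R2: [0, 0, 0, 0, 0]
R4 ← R4 − (1/3)·R2: [0, 0, 0, 0, 0]
2 nonzero rows, so rank(C) = 2.
C has 5 columns; by rank–nullity, nullity = 5 − 2 = 3.

3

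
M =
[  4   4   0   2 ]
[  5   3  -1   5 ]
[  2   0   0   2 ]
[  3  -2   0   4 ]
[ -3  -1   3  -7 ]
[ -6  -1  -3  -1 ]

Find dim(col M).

3

Row reduce to echelon form.
R2 ← R2 − (5/4)·R1: [0, -2, -1, 5/2]
R3 ← R3 − (1/2)·R1: [0, -2, 0, 1]
R4 ← R4 − (3/4)·R1: [0, -5, 0, 5/2]
R5 ← R5 + (3/4)·R1: [0, 2, 3, -11/2]
R6 ← R6 + (3/2)·R1: [0, 5, -3, 2]
R3 ← R3 − R2: [0, 0, 1, -3/2]
R4 ← R4 − (5/2)·R2: [0, 0, 5/2, -15/4]
R5 ← R5 + R2: [0, 0, 2, -3]
R6 ← R6 + (5/2)·R2: [0, 0, -11/2, 33/4]
R4 ← R4 − (5/2)·R3: [0, 0, 0, 0]
R5 ← R5 − (2)·R3: [0, 0, 0, 0]
R6 ← R6 + (11/2)·R3: [0, 0, 0, 0]
Echelon form has 3 nonzero rows, so rank(M) = 3.
The column space has dimension equal to the rank: 3.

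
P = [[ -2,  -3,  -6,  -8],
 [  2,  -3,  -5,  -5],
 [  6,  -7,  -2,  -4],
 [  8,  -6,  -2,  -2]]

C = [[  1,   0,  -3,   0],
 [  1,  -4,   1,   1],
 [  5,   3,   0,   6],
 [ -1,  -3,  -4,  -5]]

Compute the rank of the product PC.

First compute PC:
[[-27,  18,  35,   1],
 [-21,  12,  11,  -8],
 [ -7,  34,  -9,   1],
 [ -6,  24, -22,  -8]]
Now row reduce the product.
R2 ← R2 − (7/9)·R1: [0, -2, -146/9, -79/9]
R3 ← R3 − (7/27)·R1: [0, 88/3, -488/27, 20/27]
R4 ← R4 − (2/9)·R1: [0, 20, -268/9, -74/9]
R3 ← R3 + (44/3)·R2: [0, 0, -256, -128]
R4 ← R4 + (10)·R2: [0, 0, -192, -96]
R4 ← R4 − (3/4)·R3: [0, 0, 0, 0]
3 nonzero rows, so rank(PC) = 3.

3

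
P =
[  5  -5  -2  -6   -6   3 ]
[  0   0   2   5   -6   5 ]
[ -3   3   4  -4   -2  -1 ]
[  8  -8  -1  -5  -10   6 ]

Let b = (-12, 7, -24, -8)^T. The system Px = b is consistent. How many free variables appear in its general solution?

2

Row reduce the augmented matrix [P | b].
R3 ← R3 + (3/5)·R1: [0, 0, 14/5, -38/5, -28/5, 4/5, -156/5]
R4 ← R4 − (8/5)·R1: [0, 0, 11/5, 23/5, -2/5, 6/5, 56/5]
R3 ← R3 − (7/5)·R2: [0, 0, 0, -73/5, 14/5, -31/5, -41]
R4 ← R4 − (11/10)·R2: [0, 0, 0, -9/10, 31/5, -43/10, 7/2]
R4 ← R4 − (9/146)·R3: [0, 0, 0, 0, 440/73, -286/73, 440/73]
The echelon form has 4 nonzero rows, and every pivot lies in the first 6 columns, so rank(P) = rank([P|b]) = 4.
The system is consistent.
Free variables = (unknowns) − (rank) = 6 − 4 = 2.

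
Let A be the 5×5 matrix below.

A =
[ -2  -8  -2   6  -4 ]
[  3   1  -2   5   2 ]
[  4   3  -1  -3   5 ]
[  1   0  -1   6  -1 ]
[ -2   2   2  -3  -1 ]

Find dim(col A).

4

Row reduce to echelon form.
R2 ← R2 + (3/2)·R1: [0, -11, -5, 14, -4]
R3 ← R3 + (2)·R1: [0, -13, -5, 9, -3]
R4 ← R4 + (1/2)·R1: [0, -4, -2, 9, -3]
R5 ← R5 − R1: [0, 10, 4, -9, 3]
R3 ← R3 − (13/11)·R2: [0, 0, 10/11, -83/11, 19/11]
R4 ← R4 − (4/11)·R2: [0, 0, -2/11, 43/11, -17/11]
R5 ← R5 + (10/11)·R2: [0, 0, -6/11, 41/11, -7/11]
R4 ← R4 + (1/5)·R3: [0, 0, 0, 12/5, -6/5]
R5 ← R5 + (3/5)·R3: [0, 0, 0, -4/5, 2/5]
R5 ← R5 + (1/3)·R4: [0, 0, 0, 0, 0]
Echelon form has 4 nonzero rows, so rank(A) = 4.
The column space has dimension equal to the rank: 4.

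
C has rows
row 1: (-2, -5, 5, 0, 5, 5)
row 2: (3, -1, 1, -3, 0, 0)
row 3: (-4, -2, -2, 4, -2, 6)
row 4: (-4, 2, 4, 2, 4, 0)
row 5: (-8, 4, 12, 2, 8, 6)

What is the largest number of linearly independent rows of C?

4

Row reduce to echelon form.
R2 ← R2 + (3/2)·R1: [0, -17/2, 17/2, -3, 15/2, 15/2]
R3 ← R3 − (2)·R1: [0, 8, -12, 4, -12, -4]
R4 ← R4 − (2)·R1: [0, 12, -6, 2, -6, -10]
R5 ← R5 − (4)·R1: [0, 24, -8, 2, -12, -14]
R3 ← R3 + (16/17)·R2: [0, 0, -4, 20/17, -84/17, 52/17]
R4 ← R4 + (24/17)·R2: [0, 0, 6, -38/17, 78/17, 10/17]
R5 ← R5 + (48/17)·R2: [0, 0, 16, -110/17, 156/17, 122/17]
R4 ← R4 + (3/2)·R3: [0, 0, 0, -8/17, -48/17, 88/17]
R5 ← R5 + (4)·R3: [0, 0, 0, -30/17, -180/17, 330/17]
R5 ← R5 − (15/4)·R4: [0, 0, 0, 0, 0, 0]
Echelon form has 4 nonzero rows, so rank(C) = 4.
The rank gives the maximum number of linearly independent rows: 4.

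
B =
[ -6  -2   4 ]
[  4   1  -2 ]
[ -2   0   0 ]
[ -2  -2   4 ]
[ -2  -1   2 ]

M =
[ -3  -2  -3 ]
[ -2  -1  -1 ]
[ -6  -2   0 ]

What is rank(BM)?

2

First compute BM:
[[ -2,   6,  20],
 [ -2,  -5, -13],
 [  6,   4,   6],
 [-14,  -2,   8],
 [ -4,   1,   7]]
Now row reduce the product.
R2 ← R2 − R1: [0, -11, -33]
R3 ← R3 + (3)·R1: [0, 22, 66]
R4 ← R4 − (7)·R1: [0, -44, -132]
R5 ← R5 − (2)·R1: [0, -11, -33]
R3 ← R3 + (2)·R2: [0, 0, 0]
R4 ← R4 − (4)·R2: [0, 0, 0]
R5 ← R5 − R2: [0, 0, 0]
2 nonzero rows, so rank(BM) = 2.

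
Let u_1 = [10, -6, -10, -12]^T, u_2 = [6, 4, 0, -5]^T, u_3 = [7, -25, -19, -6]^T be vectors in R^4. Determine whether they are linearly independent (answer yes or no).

Form the matrix with these vectors as rows and row reduce.
R2 ← R2 − (3/5)·R1: [0, 38/5, 6, 11/5]
R3 ← R3 − (7/10)·R1: [0, -104/5, -12, 12/5]
R3 ← R3 + (52/19)·R2: [0, 0, 84/19, 160/19]
3 nonzero rows, so the 3 vectors span a space of dimension 3.
Since 3 = 3, the vectors are linearly independent.

yes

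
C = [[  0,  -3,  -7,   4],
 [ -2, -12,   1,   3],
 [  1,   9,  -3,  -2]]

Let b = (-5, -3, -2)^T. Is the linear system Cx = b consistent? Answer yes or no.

yes

Row reduce the augmented matrix [C | b].
Swap R1 ↔ R2
R3 ← R3 + (1/2)·R1: [0, 3, -5/2, -1/2, -7/2]
R3 ← R3 + R2: [0, 0, -19/2, 7/2, -17/2]
The echelon form has 3 nonzero rows, and every pivot lies in the first 4 columns, so rank(C) = rank([C|b]) = 3.
The system is consistent.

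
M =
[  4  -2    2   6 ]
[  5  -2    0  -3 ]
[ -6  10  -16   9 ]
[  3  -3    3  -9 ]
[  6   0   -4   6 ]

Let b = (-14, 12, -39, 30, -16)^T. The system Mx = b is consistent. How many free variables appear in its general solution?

Row reduce the augmented matrix [M | b].
R2 ← R2 − (5/4)·R1: [0, 1/2, -5/2, -21/2, 59/2]
R3 ← R3 + (3/2)·R1: [0, 7, -13, 18, -60]
R4 ← R4 − (3/4)·R1: [0, -3/2, 3/2, -27/2, 81/2]
R5 ← R5 − (3/2)·R1: [0, 3, -7, -3, 5]
R3 ← R3 − (14)·R2: [0, 0, 22, 165, -473]
R4 ← R4 + (3)·R2: [0, 0, -6, -45, 129]
R5 ← R5 − (6)·R2: [0, 0, 8, 60, -172]
R4 ← R4 + (3/11)·R3: [0, 0, 0, 0, 0]
R5 ← R5 − (4/11)·R3: [0, 0, 0, 0, 0]
The echelon form has 3 nonzero rows, and every pivot lies in the first 4 columns, so rank(M) = rank([M|b]) = 3.
The system is consistent.
Free variables = (unknowns) − (rank) = 4 − 3 = 1.

1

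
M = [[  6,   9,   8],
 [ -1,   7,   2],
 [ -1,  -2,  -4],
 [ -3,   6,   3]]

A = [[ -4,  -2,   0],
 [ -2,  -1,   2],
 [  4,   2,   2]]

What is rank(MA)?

First compute MA:
[[-10,  -5,  34],
 [ -2,  -1,  18],
 [ -8,  -4, -12],
 [ 12,   6,  18]]
Now row reduce the product.
R2 ← R2 − (1/5)·R1: [0, 0, 56/5]
R3 ← R3 − (4/5)·R1: [0, 0, -196/5]
R4 ← R4 + (6/5)·R1: [0, 0, 294/5]
R3 ← R3 + (7/2)·R2: [0, 0, 0]
R4 ← R4 − (21/4)·R2: [0, 0, 0]
2 nonzero rows, so rank(MA) = 2.

2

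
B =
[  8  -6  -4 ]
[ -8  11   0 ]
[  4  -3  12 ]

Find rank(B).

Row reduce to echelon form.
R2 ← R2 + R1: [0, 5, -4]
R3 ← R3 − (1/2)·R1: [0, 0, 14]
Echelon form has 3 nonzero rows, so rank(B) = 3.

3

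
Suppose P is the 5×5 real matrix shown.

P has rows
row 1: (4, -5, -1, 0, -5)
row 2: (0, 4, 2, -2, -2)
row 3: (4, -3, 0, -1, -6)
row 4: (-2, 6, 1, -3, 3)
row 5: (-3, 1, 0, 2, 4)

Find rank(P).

Row reduce to echelon form.
R3 ← R3 − R1: [0, 2, 1, -1, -1]
R4 ← R4 + (1/2)·R1: [0, 7/2, 1/2, -3, 1/2]
R5 ← R5 + (3/4)·R1: [0, -11/4, -3/4, 2, 1/4]
R3 ← R3 − (1/2)·R2: [0, 0, 0, 0, 0]
R4 ← R4 − (7/8)·R2: [0, 0, -5/4, -5/4, 9/4]
R5 ← R5 + (11/16)·R2: [0, 0, 5/8, 5/8, -9/8]
Swap R3 ↔ R4
R5 ← R5 + (1/2)·R3: [0, 0, 0, 0, 0]
Echelon form has 3 nonzero rows, so rank(P) = 3.

3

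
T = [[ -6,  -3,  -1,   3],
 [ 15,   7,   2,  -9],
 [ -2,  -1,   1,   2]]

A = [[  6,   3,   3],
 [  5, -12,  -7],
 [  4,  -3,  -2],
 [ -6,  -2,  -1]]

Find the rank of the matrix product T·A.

3

First compute TA:
[[-73,  15,   2],
 [187, -27,   1],
 [-25,  -1,  -3]]
Now row reduce the product.
R2 ← R2 + (187/73)·R1: [0, 834/73, 447/73]
R3 ← R3 − (25/73)·R1: [0, -448/73, -269/73]
R3 ← R3 + (224/417)·R2: [0, 0, -55/139]
3 nonzero rows, so rank(TA) = 3.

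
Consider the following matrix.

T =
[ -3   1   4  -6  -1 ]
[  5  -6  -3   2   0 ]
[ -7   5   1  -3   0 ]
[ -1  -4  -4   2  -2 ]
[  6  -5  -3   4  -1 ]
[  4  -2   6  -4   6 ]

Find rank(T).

5

Row reduce to echelon form.
R2 ← R2 + (5/3)·R1: [0, -13/3, 11/3, -8, -5/3]
R3 ← R3 − (7/3)·R1: [0, 8/3, -25/3, 11, 7/3]
R4 ← R4 − (1/3)·R1: [0, -13/3, -16/3, 4, -5/3]
R5 ← R5 + (2)·R1: [0, -3, 5, -8, -3]
R6 ← R6 + (4/3)·R1: [0, -2/3, 34/3, -12, 14/3]
R3 ← R3 + (8/13)·R2: [0, 0, -79/13, 79/13, 17/13]
R4 ← R4 − R2: [0, 0, -9, 12, 0]
R5 ← R5 − (9/13)·R2: [0, 0, 32/13, -32/13, -24/13]
R6 ← R6 − (2/13)·R2: [0, 0, 140/13, -140/13, 64/13]
R4 ← R4 − (117/79)·R3: [0, 0, 0, 3, -153/79]
R5 ← R5 + (32/79)·R3: [0, 0, 0, 0, -104/79]
R6 ← R6 + (140/79)·R3: [0, 0, 0, 0, 572/79]
R6 ← R6 + (11/2)·R5: [0, 0, 0, 0, 0]
Echelon form has 5 nonzero rows, so rank(T) = 5.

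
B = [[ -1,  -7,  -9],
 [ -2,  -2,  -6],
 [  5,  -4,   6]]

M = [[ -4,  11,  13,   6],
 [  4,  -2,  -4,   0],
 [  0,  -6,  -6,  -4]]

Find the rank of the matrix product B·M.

First compute BM:
[[-24,  57,  69,  30],
 [  0,  18,  18,  12],
 [-36,  27,  45,   6]]
Now row reduce the product.
R3 ← R3 − (3/2)·R1: [0, -117/2, -117/2, -39]
R3 ← R3 + (13/4)·R2: [0, 0, 0, 0]
2 nonzero rows, so rank(BM) = 2.

2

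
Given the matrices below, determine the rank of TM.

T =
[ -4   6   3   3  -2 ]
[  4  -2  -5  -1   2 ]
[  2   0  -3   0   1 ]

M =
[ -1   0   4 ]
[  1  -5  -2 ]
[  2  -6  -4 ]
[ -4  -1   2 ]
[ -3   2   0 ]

2

First compute TM:
[[ 10, -55, -34],
 [-18,  45,  38],
 [-11,  20,  20]]
Now row reduce the product.
R2 ← R2 + (9/5)·R1: [0, -54, -116/5]
R3 ← R3 + (11/10)·R1: [0, -81/2, -87/5]
R3 ← R3 − (3/4)·R2: [0, 0, 0]
2 nonzero rows, so rank(TM) = 2.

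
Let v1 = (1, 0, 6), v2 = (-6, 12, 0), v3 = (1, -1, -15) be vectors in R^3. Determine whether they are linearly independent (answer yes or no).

Form the matrix with these vectors as rows and row reduce.
R2 ← R2 + (6)·R1: [0, 12, 36]
R3 ← R3 − R1: [0, -1, -21]
R3 ← R3 + (1/12)·R2: [0, 0, -18]
3 nonzero rows, so the 3 vectors span a space of dimension 3.
Since 3 = 3, the vectors are linearly independent.

yes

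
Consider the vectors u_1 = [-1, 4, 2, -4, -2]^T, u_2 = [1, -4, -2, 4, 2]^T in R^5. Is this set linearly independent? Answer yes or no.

Form the matrix with these vectors as rows and row reduce.
R2 ← R2 + R1: [0, 0, 0, 0, 0]
1 nonzero row, so the 2 vectors span a space of dimension 1.
Since 1 < 2, the vectors are linearly dependent.

no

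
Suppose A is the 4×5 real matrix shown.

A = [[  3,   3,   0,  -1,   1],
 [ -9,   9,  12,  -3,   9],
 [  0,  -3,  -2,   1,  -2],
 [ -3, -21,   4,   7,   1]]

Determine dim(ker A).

Row reduce to echelon form.
R2 ← R2 + (3)·R1: [0, 18, 12, -6, 12]
R4 ← R4 + R1: [0, -18, 4, 6, 2]
R3 ← R3 + (1/6)·R2: [0, 0, 0, 0, 0]
R4 ← R4 + R2: [0, 0, 16, 0, 14]
Swap R3 ↔ R4
3 nonzero rows, so rank(A) = 3.
A has 5 columns; by rank–nullity, nullity = 5 − 3 = 2.

2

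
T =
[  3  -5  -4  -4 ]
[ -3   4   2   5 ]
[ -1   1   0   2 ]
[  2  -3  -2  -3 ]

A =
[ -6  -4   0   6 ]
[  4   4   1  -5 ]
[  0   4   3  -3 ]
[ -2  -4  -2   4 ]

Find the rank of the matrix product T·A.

2

First compute TA:
[[-30, -32,  -9,  39],
 [ 24,  16,   0, -24],
 [  6,   0,  -3,  -3],
 [-18, -16,  -3,  21]]
Now row reduce the product.
R2 ← R2 + (4/5)·R1: [0, -48/5, -36/5, 36/5]
R3 ← R3 + (1/5)·R1: [0, -32/5, -24/5, 24/5]
R4 ← R4 − (3/5)·R1: [0, 16/5, 12/5, -12/5]
R3 ← R3 − (2/3)·R2: [0, 0, 0, 0]
R4 ← R4 + (1/3)·R2: [0, 0, 0, 0]
2 nonzero rows, so rank(TA) = 2.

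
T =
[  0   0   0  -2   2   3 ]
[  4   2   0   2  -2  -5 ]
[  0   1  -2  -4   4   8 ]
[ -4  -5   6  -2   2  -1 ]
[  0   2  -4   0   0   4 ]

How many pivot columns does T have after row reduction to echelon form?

3

Row reduce to echelon form.
Swap R1 ↔ R2
R4 ← R4 + R1: [0, -3, 6, 0, 0, -6]
Swap R2 ↔ R3
R4 ← R4 + (3)·R2: [0, 0, 0, -12, 12, 18]
R5 ← R5 − (2)·R2: [0, 0, 0, 8, -8, -12]
R4 ← R4 − (6)·R3: [0, 0, 0, 0, 0, 0]
R5 ← R5 + (4)·R3: [0, 0, 0, 0, 0, 0]
Echelon form has 3 nonzero rows, so rank(T) = 3.
Each nonzero row contributes one pivot column: 3 pivot columns.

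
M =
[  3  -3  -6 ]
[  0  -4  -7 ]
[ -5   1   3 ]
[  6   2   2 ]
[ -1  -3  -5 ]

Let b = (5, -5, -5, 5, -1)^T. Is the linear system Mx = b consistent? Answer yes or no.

Row reduce the augmented matrix [M | b].
R3 ← R3 + (5/3)·R1: [0, -4, -7, 10/3]
R4 ← R4 − (2)·R1: [0, 8, 14, -5]
R5 ← R5 + (1/3)·R1: [0, -4, -7, 2/3]
R3 ← R3 − R2: [0, 0, 0, 25/3]
R4 ← R4 + (2)·R2: [0, 0, 0, -15]
R5 ← R5 − R2: [0, 0, 0, 17/3]
R4 ← R4 + (9/5)·R3: [0, 0, 0, 0]
R5 ← R5 − (17/25)·R3: [0, 0, 0, 0]
The echelon form has 3 nonzero rows; the last pivot sits in the augmented column, so rank(M) = 2 but rank([M|b]) = 3.
Since the ranks differ, the system is inconsistent.

no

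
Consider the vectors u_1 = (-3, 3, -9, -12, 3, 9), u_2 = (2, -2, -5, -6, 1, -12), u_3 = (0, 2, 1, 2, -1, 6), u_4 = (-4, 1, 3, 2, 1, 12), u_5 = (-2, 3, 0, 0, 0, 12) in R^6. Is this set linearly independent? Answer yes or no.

no

Form the matrix with these vectors as rows and row reduce.
R2 ← R2 + (2/3)·R1: [0, 0, -11, -14, 3, -6]
R4 ← R4 − (4/3)·R1: [0, -3, 15, 18, -3, 0]
R5 ← R5 − (2/3)·R1: [0, 1, 6, 8, -2, 6]
Swap R2 ↔ R3
R4 ← R4 + (3/2)·R2: [0, 0, 33/2, 21, -9/2, 9]
R5 ← R5 − (1/2)·R2: [0, 0, 11/2, 7, -3/2, 3]
R4 ← R4 + (3/2)·R3: [0, 0, 0, 0, 0, 0]
R5 ← R5 + (1/2)·R3: [0, 0, 0, 0, 0, 0]
3 nonzero rows, so the 5 vectors span a space of dimension 3.
Since 3 < 5, the vectors are linearly dependent.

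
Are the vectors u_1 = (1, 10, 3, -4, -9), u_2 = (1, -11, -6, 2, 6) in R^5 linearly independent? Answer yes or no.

yes

Form the matrix with these vectors as rows and row reduce.
R2 ← R2 − R1: [0, -21, -9, 6, 15]
2 nonzero rows, so the 2 vectors span a space of dimension 2.
Since 2 = 2, the vectors are linearly independent.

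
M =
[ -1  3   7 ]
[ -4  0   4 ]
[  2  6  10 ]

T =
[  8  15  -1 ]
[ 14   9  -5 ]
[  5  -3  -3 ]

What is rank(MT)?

First compute MT:
[[ 69,  -9, -35],
 [-12, -72,  -8],
 [150,  54, -62]]
Now row reduce the product.
R2 ← R2 + (4/23)·R1: [0, -1692/23, -324/23]
R3 ← R3 − (50/23)·R1: [0, 1692/23, 324/23]
R3 ← R3 + R2: [0, 0, 0]
2 nonzero rows, so rank(MT) = 2.

2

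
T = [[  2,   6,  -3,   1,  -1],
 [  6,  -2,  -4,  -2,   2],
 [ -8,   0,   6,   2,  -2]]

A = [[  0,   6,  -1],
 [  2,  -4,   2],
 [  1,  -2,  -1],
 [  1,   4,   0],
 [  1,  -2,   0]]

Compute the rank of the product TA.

First compute TA:
[[  9,   0,  13],
 [ -8,  40,  -6],
 [  6, -48,   2]]
Now row reduce the product.
R2 ← R2 + (8/9)·R1: [0, 40, 50/9]
R3 ← R3 − (2/3)·R1: [0, -48, -20/3]
R3 ← R3 + (6/5)·R2: [0, 0, 0]
2 nonzero rows, so rank(TA) = 2.

2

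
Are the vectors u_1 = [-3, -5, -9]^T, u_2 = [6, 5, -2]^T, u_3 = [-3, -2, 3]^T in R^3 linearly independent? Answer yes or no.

Form the matrix with these vectors as rows and row reduce.
R2 ← R2 + (2)·R1: [0, -5, -20]
R3 ← R3 − R1: [0, 3, 12]
R3 ← R3 + (3/5)·R2: [0, 0, 0]
2 nonzero rows, so the 3 vectors span a space of dimension 2.
Since 2 < 3, the vectors are linearly dependent.

no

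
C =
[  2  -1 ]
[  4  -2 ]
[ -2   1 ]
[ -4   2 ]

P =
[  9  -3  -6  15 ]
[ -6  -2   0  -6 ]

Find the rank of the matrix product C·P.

1

First compute CP:
[[ 24,  -4, -12,  36],
 [ 48,  -8, -24,  72],
 [-24,   4,  12, -36],
 [-48,   8,  24, -72]]
Now row reduce the product.
R2 ← R2 − (2)·R1: [0, 0, 0, 0]
R3 ← R3 + R1: [0, 0, 0, 0]
R4 ← R4 + (2)·R1: [0, 0, 0, 0]
1 nonzero row, so rank(CP) = 1.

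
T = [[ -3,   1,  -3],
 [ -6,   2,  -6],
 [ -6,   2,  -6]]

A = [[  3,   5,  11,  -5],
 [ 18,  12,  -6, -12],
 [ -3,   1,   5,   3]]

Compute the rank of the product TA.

1

First compute TA:
[[ 18,  -6, -54,  -6],
 [ 36, -12, -108, -12],
 [ 36, -12, -108, -12]]
Now row reduce the product.
R2 ← R2 − (2)·R1: [0, 0, 0, 0]
R3 ← R3 − (2)·R1: [0, 0, 0, 0]
1 nonzero row, so rank(TA) = 1.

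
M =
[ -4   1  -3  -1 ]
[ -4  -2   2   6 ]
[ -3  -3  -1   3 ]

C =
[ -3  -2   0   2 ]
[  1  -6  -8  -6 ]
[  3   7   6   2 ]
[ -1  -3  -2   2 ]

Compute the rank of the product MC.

First compute MC:
[[  5, -16, -24, -22],
 [ 10,  16,  16,  20],
 [  0,   8,  12,  16]]
Now row reduce the product.
R2 ← R2 − (2)·R1: [0, 48, 64, 64]
R3 ← R3 − (1/6)·R2: [0, 0, 4/3, 16/3]
3 nonzero rows, so rank(MC) = 3.

3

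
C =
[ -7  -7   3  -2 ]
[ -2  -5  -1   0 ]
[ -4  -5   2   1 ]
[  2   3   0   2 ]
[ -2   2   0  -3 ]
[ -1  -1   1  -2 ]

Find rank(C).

4

Row reduce to echelon form.
R2 ← R2 − (2/7)·R1: [0, -3, -13/7, 4/7]
R3 ← R3 − (4/7)·R1: [0, -1, 2/7, 15/7]
R4 ← R4 + (2/7)·R1: [0, 1, 6/7, 10/7]
R5 ← R5 − (2/7)·R1: [0, 4, -6/7, -17/7]
R6 ← R6 − (1/7)·R1: [0, 0, 4/7, -12/7]
R3 ← R3 − (1/3)·R2: [0, 0, 19/21, 41/21]
R4 ← R4 + (1/3)·R2: [0, 0, 5/21, 34/21]
R5 ← R5 + (4/3)·R2: [0, 0, -10/3, -5/3]
R4 ← R4 − (5/19)·R3: [0, 0, 0, 21/19]
R5 ← R5 + (70/19)·R3: [0, 0, 0, 105/19]
R6 ← R6 − (12/19)·R3: [0, 0, 0, -56/19]
R5 ← R5 − (5)·R4: [0, 0, 0, 0]
R6 ← R6 + (8/3)·R4: [0, 0, 0, 0]
Echelon form has 4 nonzero rows, so rank(C) = 4.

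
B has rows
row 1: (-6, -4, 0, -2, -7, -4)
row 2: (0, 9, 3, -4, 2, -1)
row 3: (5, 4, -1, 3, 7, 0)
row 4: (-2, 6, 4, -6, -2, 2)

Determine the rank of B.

3

Row reduce to echelon form.
R3 ← R3 + (5/6)·R1: [0, 2/3, -1, 4/3, 7/6, -10/3]
R4 ← R4 − (1/3)·R1: [0, 22/3, 4, -16/3, 1/3, 10/3]
R3 ← R3 − (2/27)·R2: [0, 0, -11/9, 44/27, 55/54, -88/27]
R4 ← R4 − (22/27)·R2: [0, 0, 14/9, -56/27, -35/27, 112/27]
R4 ← R4 + (14/11)·R3: [0, 0, 0, 0, 0, 0]
Echelon form has 3 nonzero rows, so rank(B) = 3.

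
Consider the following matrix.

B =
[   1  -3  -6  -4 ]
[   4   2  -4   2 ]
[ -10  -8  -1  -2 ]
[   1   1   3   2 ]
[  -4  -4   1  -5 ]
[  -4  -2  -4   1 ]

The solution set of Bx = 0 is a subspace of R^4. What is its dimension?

Row reduce to echelon form.
R2 ← R2 − (4)·R1: [0, 14, 20, 18]
R3 ← R3 + (10)·R1: [0, -38, -61, -42]
R4 ← R4 − R1: [0, 4, 9, 6]
R5 ← R5 + (4)·R1: [0, -16, -23, -21]
R6 ← R6 + (4)·R1: [0, -14, -28, -15]
R3 ← R3 + (19/7)·R2: [0, 0, -47/7, 48/7]
R4 ← R4 − (2/7)·R2: [0, 0, 23/7, 6/7]
R5 ← R5 + (8/7)·R2: [0, 0, -1/7, -3/7]
R6 ← R6 + R2: [0, 0, -8, 3]
R4 ← R4 + (23/47)·R3: [0, 0, 0, 198/47]
R5 ← R5 − (1/47)·R3: [0, 0, 0, -27/47]
R6 ← R6 − (56/47)·R3: [0, 0, 0, -243/47]
R5 ← R5 + (3/22)·R4: [0, 0, 0, 0]
R6 ← R6 + (27/22)·R4: [0, 0, 0, 0]
4 nonzero rows, so rank(B) = 4.
B has 4 columns; by rank–nullity, nullity = 4 − 4 = 0.

0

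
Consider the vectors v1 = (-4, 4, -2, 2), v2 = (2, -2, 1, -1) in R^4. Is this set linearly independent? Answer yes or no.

no

Form the matrix with these vectors as rows and row reduce.
R2 ← R2 + (1/2)·R1: [0, 0, 0, 0]
1 nonzero row, so the 2 vectors span a space of dimension 1.
Since 1 < 2, the vectors are linearly dependent.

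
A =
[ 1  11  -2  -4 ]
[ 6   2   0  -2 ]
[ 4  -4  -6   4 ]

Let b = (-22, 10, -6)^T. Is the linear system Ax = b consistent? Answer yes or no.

yes

Row reduce the augmented matrix [A | b].
R2 ← R2 − (6)·R1: [0, -64, 12, 22, 142]
R3 ← R3 − (4)·R1: [0, -48, 2, 20, 82]
R3 ← R3 − (3/4)·R2: [0, 0, -7, 7/2, -49/2]
The echelon form has 3 nonzero rows, and every pivot lies in the first 4 columns, so rank(A) = rank([A|b]) = 3.
The system is consistent.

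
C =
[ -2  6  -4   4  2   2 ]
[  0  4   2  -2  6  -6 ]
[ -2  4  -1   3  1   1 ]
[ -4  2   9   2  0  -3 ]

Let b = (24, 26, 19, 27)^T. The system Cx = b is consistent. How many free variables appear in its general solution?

Row reduce the augmented matrix [C | b].
R3 ← R3 − R1: [0, -2, 3, -1, -1, -1, -5]
R4 ← R4 − (2)·R1: [0, -10, 17, -6, -4, -7, -21]
R3 ← R3 + (1/2)·R2: [0, 0, 4, -2, 2, -4, 8]
R4 ← R4 + (5/2)·R2: [0, 0, 22, -11, 11, -22, 44]
R4 ← R4 − (11/2)·R3: [0, 0, 0, 0, 0, 0, 0]
The echelon form has 3 nonzero rows, and every pivot lies in the first 6 columns, so rank(C) = rank([C|b]) = 3.
The system is consistent.
Free variables = (unknowns) − (rank) = 6 − 3 = 3.

3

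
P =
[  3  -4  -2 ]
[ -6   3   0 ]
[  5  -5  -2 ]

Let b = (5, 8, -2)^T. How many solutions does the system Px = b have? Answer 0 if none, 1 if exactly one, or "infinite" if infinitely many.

Row reduce the augmented matrix [P | b].
R2 ← R2 + (2)·R1: [0, -5, -4, 18]
R3 ← R3 − (5/3)·R1: [0, 5/3, 4/3, -31/3]
R3 ← R3 + (1/3)·R2: [0, 0, 0, -13/3]
The echelon form has 3 nonzero rows; the last pivot sits in the augmented column, so rank(P) = 2 but rank([P|b]) = 3.
Since the ranks differ, the system is inconsistent.
It has no solutions.

0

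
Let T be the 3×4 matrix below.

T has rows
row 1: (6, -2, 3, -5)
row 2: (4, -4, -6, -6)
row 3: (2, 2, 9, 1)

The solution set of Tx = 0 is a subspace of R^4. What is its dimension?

2

Row reduce to echelon form.
R2 ← R2 − (2/3)·R1: [0, -8/3, -8, -8/3]
R3 ← R3 − (1/3)·R1: [0, 8/3, 8, 8/3]
R3 ← R3 + R2: [0, 0, 0, 0]
2 nonzero rows, so rank(T) = 2.
T has 4 columns; by rank–nullity, nullity = 4 − 2 = 2.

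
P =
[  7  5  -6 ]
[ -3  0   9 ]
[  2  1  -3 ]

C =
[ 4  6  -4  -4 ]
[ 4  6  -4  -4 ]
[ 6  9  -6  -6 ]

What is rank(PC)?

First compute PC:
[[ 12,  18, -12, -12],
 [ 42,  63, -42, -42],
 [ -6,  -9,   6,   6]]
Now row reduce the product.
R2 ← R2 − (7/2)·R1: [0, 0, 0, 0]
R3 ← R3 + (1/2)·R1: [0, 0, 0, 0]
1 nonzero row, so rank(PC) = 1.

1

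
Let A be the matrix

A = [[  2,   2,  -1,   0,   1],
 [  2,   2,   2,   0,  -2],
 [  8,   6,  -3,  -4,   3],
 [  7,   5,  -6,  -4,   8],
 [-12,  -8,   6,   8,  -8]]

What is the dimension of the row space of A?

4

Row reduce to echelon form.
R2 ← R2 − R1: [0, 0, 3, 0, -3]
R3 ← R3 − (4)·R1: [0, -2, 1, -4, -1]
R4 ← R4 − (7/2)·R1: [0, -2, -5/2, -4, 9/2]
R5 ← R5 + (6)·R1: [0, 4, 0, 8, -2]
Swap R2 ↔ R3
R4 ← R4 − R2: [0, 0, -7/2, 0, 11/2]
R5 ← R5 + (2)·R2: [0, 0, 2, 0, -4]
R4 ← R4 + (7/6)·R3: [0, 0, 0, 0, 2]
R5 ← R5 − (2/3)·R3: [0, 0, 0, 0, -2]
R5 ← R5 + R4: [0, 0, 0, 0, 0]
Echelon form has 4 nonzero rows, so rank(A) = 4.
The row space has dimension equal to the rank: 4.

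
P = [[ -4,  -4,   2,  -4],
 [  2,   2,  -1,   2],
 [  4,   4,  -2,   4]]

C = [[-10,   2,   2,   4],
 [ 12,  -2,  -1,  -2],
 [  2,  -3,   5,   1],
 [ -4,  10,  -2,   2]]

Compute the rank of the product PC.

1

First compute PC:
[[ 12, -46,  14, -14],
 [ -6,  23,  -7,   7],
 [-12,  46, -14,  14]]
Now row reduce the product.
R2 ← R2 + (1/2)·R1: [0, 0, 0, 0]
R3 ← R3 + R1: [0, 0, 0, 0]
1 nonzero row, so rank(PC) = 1.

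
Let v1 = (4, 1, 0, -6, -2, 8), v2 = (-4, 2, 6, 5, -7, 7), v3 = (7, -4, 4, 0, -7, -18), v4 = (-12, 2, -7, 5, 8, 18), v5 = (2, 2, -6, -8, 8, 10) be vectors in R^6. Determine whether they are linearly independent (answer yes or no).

no

Form the matrix with these vectors as rows and row reduce.
R2 ← R2 + R1: [0, 3, 6, -1, -9, 15]
R3 ← R3 − (7/4)·R1: [0, -23/4, 4, 21/2, -7/2, -32]
R4 ← R4 + (3)·R1: [0, 5, -7, -13, 2, 42]
R5 ← R5 − (1/2)·R1: [0, 3/2, -6, -5, 9, 6]
R3 ← R3 + (23/12)·R2: [0, 0, 31/2, 103/12, -83/4, -13/4]
R4 ← R4 − (5/3)·R2: [0, 0, -17, -34/3, 17, 17]
R5 ← R5 − (1/2)·R2: [0, 0, -9, -9/2, 27/2, -3/2]
R4 ← R4 + (34/31)·R3: [0, 0, 0, -119/62, -357/62, 833/62]
R5 ← R5 + (18/31)·R3: [0, 0, 0, 15/31, 45/31, -105/31]
R5 ← R5 + (30/119)·R4: [0, 0, 0, 0, 0, 0]
4 nonzero rows, so the 5 vectors span a space of dimension 4.
Since 4 < 5, the vectors are linearly dependent.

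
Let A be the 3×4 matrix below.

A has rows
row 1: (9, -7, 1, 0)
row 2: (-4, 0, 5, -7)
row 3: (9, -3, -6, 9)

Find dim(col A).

Row reduce to echelon form.
R2 ← R2 + (4/9)·R1: [0, -28/9, 49/9, -7]
R3 ← R3 − R1: [0, 4, -7, 9]
R3 ← R3 + (9/7)·R2: [0, 0, 0, 0]
Echelon form has 2 nonzero rows, so rank(A) = 2.
The column space has dimension equal to the rank: 2.

2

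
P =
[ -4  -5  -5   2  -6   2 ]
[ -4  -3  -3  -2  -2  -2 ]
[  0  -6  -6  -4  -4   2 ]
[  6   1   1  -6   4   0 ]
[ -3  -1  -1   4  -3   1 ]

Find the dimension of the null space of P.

3

Row reduce to echelon form.
R2 ← R2 − R1: [0, 2, 2, -4, 4, -4]
R4 ← R4 + (3/2)·R1: [0, -13/2, -13/2, -3, -5, 3]
R5 ← R5 − (3/4)·R1: [0, 11/4, 11/4, 5/2, 3/2, -1/2]
R3 ← R3 + (3)·R2: [0, 0, 0, -16, 8, -10]
R4 ← R4 + (13/4)·R2: [0, 0, 0, -16, 8, -10]
R5 ← R5 − (11/8)·R2: [0, 0, 0, 8, -4, 5]
R4 ← R4 − R3: [0, 0, 0, 0, 0, 0]
R5 ← R5 + (1/2)·R3: [0, 0, 0, 0, 0, 0]
3 nonzero rows, so rank(P) = 3.
P has 6 columns; by rank–nullity, nullity = 6 − 3 = 3.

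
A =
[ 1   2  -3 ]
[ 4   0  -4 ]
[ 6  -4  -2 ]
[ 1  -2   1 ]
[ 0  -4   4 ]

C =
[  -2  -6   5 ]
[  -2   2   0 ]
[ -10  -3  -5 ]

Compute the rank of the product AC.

First compute AC:
[[ 24,   7,  20],
 [ 32, -12,  40],
 [ 16, -38,  40],
 [ -8, -13,   0],
 [-32, -20, -20]]
Now row reduce the product.
R2 ← R2 − (4/3)·R1: [0, -64/3, 40/3]
R3 ← R3 − (2/3)·R1: [0, -128/3, 80/3]
R4 ← R4 + (1/3)·R1: [0, -32/3, 20/3]
R5 ← R5 + (4/3)·R1: [0, -32/3, 20/3]
R3 ← R3 − (2)·R2: [0, 0, 0]
R4 ← R4 − (1/2)·R2: [0, 0, 0]
R5 ← R5 − (1/2)·R2: [0, 0, 0]
2 nonzero rows, so rank(AC) = 2.

2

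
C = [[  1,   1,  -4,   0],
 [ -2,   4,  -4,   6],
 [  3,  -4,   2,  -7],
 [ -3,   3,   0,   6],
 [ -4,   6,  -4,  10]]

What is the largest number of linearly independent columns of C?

2

Row reduce to echelon form.
R2 ← R2 + (2)·R1: [0, 6, -12, 6]
R3 ← R3 − (3)·R1: [0, -7, 14, -7]
R4 ← R4 + (3)·R1: [0, 6, -12, 6]
R5 ← R5 + (4)·R1: [0, 10, -20, 10]
R3 ← R3 + (7/6)·R2: [0, 0, 0, 0]
R4 ← R4 − R2: [0, 0, 0, 0]
R5 ← R5 − (5/3)·R2: [0, 0, 0, 0]
Echelon form has 2 nonzero rows, so rank(C) = 2.
The rank gives the maximum number of linearly independent columns: 2.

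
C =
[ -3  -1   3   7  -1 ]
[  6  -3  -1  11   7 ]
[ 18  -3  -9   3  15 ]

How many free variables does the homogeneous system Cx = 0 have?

3

Row reduce to echelon form.
R2 ← R2 + (2)·R1: [0, -5, 5, 25, 5]
R3 ← R3 + (6)·R1: [0, -9, 9, 45, 9]
R3 ← R3 − (9/5)·R2: [0, 0, 0, 0, 0]
2 nonzero rows, so rank(C) = 2.
C has 5 columns; by rank–nullity, nullity = 5 − 2 = 3.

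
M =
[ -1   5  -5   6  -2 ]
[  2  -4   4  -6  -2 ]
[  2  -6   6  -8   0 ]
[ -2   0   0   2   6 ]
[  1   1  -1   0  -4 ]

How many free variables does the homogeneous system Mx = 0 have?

3

Row reduce to echelon form.
R2 ← R2 + (2)·R1: [0, 6, -6, 6, -6]
R3 ← R3 + (2)·R1: [0, 4, -4, 4, -4]
R4 ← R4 − (2)·R1: [0, -10, 10, -10, 10]
R5 ← R5 + R1: [0, 6, -6, 6, -6]
R3 ← R3 − (2/3)·R2: [0, 0, 0, 0, 0]
R4 ← R4 + (5/3)·R2: [0, 0, 0, 0, 0]
R5 ← R5 − R2: [0, 0, 0, 0, 0]
2 nonzero rows, so rank(M) = 2.
M has 5 columns; by rank–nullity, nullity = 5 − 2 = 3.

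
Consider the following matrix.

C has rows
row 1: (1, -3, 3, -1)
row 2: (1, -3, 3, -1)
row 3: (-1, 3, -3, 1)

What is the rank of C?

1

Row reduce to echelon form.
R2 ← R2 − R1: [0, 0, 0, 0]
R3 ← R3 + R1: [0, 0, 0, 0]
Echelon form has 1 nonzero row, so rank(C) = 1.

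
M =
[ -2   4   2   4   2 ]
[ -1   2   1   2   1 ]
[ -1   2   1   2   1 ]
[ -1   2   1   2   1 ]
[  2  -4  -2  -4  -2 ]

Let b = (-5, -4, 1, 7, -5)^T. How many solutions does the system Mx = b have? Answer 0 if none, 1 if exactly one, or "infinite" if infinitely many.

Row reduce the augmented matrix [M | b].
R2 ← R2 − (1/2)·R1: [0, 0, 0, 0, 0, -3/2]
R3 ← R3 − (1/2)·R1: [0, 0, 0, 0, 0, 7/2]
R4 ← R4 − (1/2)·R1: [0, 0, 0, 0, 0, 19/2]
R5 ← R5 + R1: [0, 0, 0, 0, 0, -10]
R3 ← R3 + (7/3)·R2: [0, 0, 0, 0, 0, 0]
R4 ← R4 + (19/3)·R2: [0, 0, 0, 0, 0, 0]
R5 ← R5 − (20/3)·R2: [0, 0, 0, 0, 0, 0]
The echelon form has 2 nonzero rows; the last pivot sits in the augmented column, so rank(M) = 1 but rank([M|b]) = 2.
Since the ranks differ, the system is inconsistent.
It has no solutions.

0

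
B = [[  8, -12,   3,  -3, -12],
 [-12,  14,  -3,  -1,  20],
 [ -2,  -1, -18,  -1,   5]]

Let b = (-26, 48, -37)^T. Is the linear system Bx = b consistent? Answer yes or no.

Row reduce the augmented matrix [B | b].
R2 ← R2 + (3/2)·R1: [0, -4, 3/2, -11/2, 2, 9]
R3 ← R3 + (1/4)·R1: [0, -4, -69/4, -7/4, 2, -87/2]
R3 ← R3 − R2: [0, 0, -75/4, 15/4, 0, -105/2]
The echelon form has 3 nonzero rows, and every pivot lies in the first 5 columns, so rank(B) = rank([B|b]) = 3.
The system is consistent.

yes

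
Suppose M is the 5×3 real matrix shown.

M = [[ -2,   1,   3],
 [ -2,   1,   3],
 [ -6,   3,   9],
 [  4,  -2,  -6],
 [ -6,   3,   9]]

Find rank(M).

Row reduce to echelon form.
R2 ← R2 − R1: [0, 0, 0]
R3 ← R3 − (3)·R1: [0, 0, 0]
R4 ← R4 + (2)·R1: [0, 0, 0]
R5 ← R5 − (3)·R1: [0, 0, 0]
Echelon form has 1 nonzero row, so rank(M) = 1.

1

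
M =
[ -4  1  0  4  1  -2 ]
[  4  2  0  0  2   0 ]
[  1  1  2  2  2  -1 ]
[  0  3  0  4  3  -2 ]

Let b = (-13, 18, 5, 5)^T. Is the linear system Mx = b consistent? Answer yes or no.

Row reduce the augmented matrix [M | b].
R2 ← R2 + R1: [0, 3, 0, 4, 3, -2, 5]
R3 ← R3 + (1/4)·R1: [0, 5/4, 2, 3, 9/4, -3/2, 7/4]
R3 ← R3 − (5/12)·R2: [0, 0, 2, 4/3, 1, -2/3, -1/3]
R4 ← R4 − R2: [0, 0, 0, 0, 0, 0, 0]
The echelon form has 3 nonzero rows, and every pivot lies in the first 6 columns, so rank(M) = rank([M|b]) = 3.
The system is consistent.

yes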